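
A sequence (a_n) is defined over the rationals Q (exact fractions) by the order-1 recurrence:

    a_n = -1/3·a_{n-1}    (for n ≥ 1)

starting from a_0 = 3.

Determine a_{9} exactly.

a_1 = -1/3·3 = -1
a_2 = -1/3·-1 = 1/3
a_3 = -1/3·1/3 = -1/9
a_4 = -1/3·-1/9 = 1/27
a_5 = -1/3·1/27 = -1/81
a_6 = -1/3·-1/81 = 1/243
a_7 = -1/3·1/243 = -1/729
a_8 = -1/3·-1/729 = 1/2187
a_9 = -1/3·1/2187 = -1/6561

-1/6561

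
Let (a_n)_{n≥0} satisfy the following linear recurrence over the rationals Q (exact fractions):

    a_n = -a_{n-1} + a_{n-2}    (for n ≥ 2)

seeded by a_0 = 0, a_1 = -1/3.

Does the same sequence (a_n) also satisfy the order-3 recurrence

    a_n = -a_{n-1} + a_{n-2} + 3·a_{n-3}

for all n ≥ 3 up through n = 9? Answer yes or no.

Terms a_0..a_9: 0, -1/3, 1/3, -2/3, 1, -5/3, 8/3, -13/3, 7, -34/3
n=3: candidate gives -2/3, actual a_3 = -2/3 ✓
n=4: candidate gives 0, actual a_4 = 1 ✗

no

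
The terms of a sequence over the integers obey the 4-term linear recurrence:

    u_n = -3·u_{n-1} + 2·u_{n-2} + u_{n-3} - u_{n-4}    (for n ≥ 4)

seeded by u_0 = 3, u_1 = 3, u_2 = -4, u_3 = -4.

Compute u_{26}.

5761758701068

u_4 = -3·-4 + 2·-4 + 1·3 + -1·3 = 4
u_5 = -3·4 + 2·-4 + 1·-4 + -1·3 = -27
u_6 = -3·-27 + 2·4 + 1·-4 + -1·-4 = 89
u_7 = -3·89 + 2·-27 + 1·4 + -1·-4 = -313
u_8 = -3·-313 + 2·89 + 1·-27 + -1·4 = 1086
u_9 = -3·1086 + 2·-313 + 1·89 + -1·-27 = -3768
u_10 = -3·-3768 + 2·1086 + 1·-313 + -1·89 = 13074
u_11 = -3·13074 + 2·-3768 + 1·1086 + -1·-313 = -45359
u_12 = -3·-45359 + 2·13074 + 1·-3768 + -1·1086 = 157371
u_13 = -3·157371 + 2·-45359 + 1·13074 + -1·-3768 = -545989
u_14 = -3·-545989 + 2·157371 + 1·-45359 + -1·13074 = 1894276
u_15 = -3·1894276 + 2·-545989 + 1·157371 + -1·-45359 = -6572076
u_16 = -3·-6572076 + 2·1894276 + 1·-545989 + -1·157371 = 22801420
u_17 = -3·22801420 + 2·-6572076 + 1·1894276 + -1·-545989 = -79108147
u_18 = -3·-79108147 + 2·22801420 + 1·-6572076 + -1·1894276 = 274460929
u_19 = -3·274460929 + 2·-79108147 + 1·22801420 + -1·-6572076 = -952225585
u_20 = -3·-952225585 + 2·274460929 + 1·-79108147 + -1·22801420 = 3303689046
u_21 = -3·3303689046 + 2·-952225585 + 1·274460929 + -1·-79108147 = -11461949232
u_22 = -3·-11461949232 + 2·3303689046 + 1·-952225585 + -1·274460929 = 39766539274
u_23 = -3·39766539274 + 2·-11461949232 + 1·3303689046 + -1·-952225585 = -137967601655
u_24 = -3·-137967601655 + 2·39766539274 + 1·-11461949232 + -1·3303689046 = 478670245235
u_25 = -3·478670245235 + 2·-137967601655 + 1·39766539274 + -1·-11461949232 = -1660717450509
u_26 = -3·-1660717450509 + 2·478670245235 + 1·-137967601655 + -1·39766539274 = 5761758701068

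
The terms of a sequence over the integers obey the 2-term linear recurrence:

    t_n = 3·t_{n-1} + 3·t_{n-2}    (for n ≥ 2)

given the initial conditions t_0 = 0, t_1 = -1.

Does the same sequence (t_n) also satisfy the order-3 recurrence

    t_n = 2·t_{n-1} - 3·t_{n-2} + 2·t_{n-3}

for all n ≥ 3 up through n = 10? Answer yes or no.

Terms t_0..t_10: 0, -1, -3, -12, -45, -171, -648, -2457, -9315, -35316, -133893
n=3: candidate gives -3, actual t_3 = -12 ✗

no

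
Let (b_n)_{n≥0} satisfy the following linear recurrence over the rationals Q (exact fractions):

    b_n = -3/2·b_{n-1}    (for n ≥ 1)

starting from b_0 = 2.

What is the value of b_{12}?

531441/2048

b_1 = -3/2·2 = -3
b_2 = -3/2·-3 = 9/2
b_3 = -3/2·9/2 = -27/4
b_4 = -3/2·-27/4 = 81/8
b_5 = -3/2·81/8 = -243/16
b_6 = -3/2·-243/16 = 729/32
b_7 = -3/2·729/32 = -2187/64
b_8 = -3/2·-2187/64 = 6561/128
b_9 = -3/2·6561/128 = -19683/256
b_10 = -3/2·-19683/256 = 59049/512
b_11 = -3/2·59049/512 = -177147/1024
b_12 = -3/2·-177147/1024 = 531441/2048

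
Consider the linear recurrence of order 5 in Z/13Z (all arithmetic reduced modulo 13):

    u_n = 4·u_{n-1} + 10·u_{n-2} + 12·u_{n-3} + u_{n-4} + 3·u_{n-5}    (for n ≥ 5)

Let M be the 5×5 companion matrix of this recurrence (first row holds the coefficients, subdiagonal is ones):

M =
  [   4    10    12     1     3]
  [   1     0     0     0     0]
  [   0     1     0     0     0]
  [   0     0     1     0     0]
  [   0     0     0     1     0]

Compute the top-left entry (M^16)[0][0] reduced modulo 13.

(M^16)[0][0] is the top entry after applying M 16 times to the unit state (1, 0, 0, 0, 0). Equivalently it is h_{20} for the auxiliary sequence (h_n) obeying the same recurrence with h_4 = 1 and h_i = 0 for 0 ≤ i < 4:
h_5 = 4·1 + 10·0 + 12·0 + 1·0 + 3·0 = 4
h_6 = 4·4 + 10·1 + 12·0 + 1·0 + 3·0 = 0
h_7 = 4·0 + 10·4 + 12·1 + 1·0 + 3·0 = 0
h_8 = 4·0 + 10·0 + 12·4 + 1·1 + 3·0 = 10
h_9 = 4·10 + 10·0 + 12·0 + 1·4 + 3·1 = 8
h_10 = 4·8 + 10·10 + 12·0 + 1·0 + 3·4 = 1
h_11 = 4·1 + 10·8 + 12·10 + 1·0 + 3·0 = 9
h_12 = 4·9 + 10·1 + 12·8 + 1·10 + 3·0 = 9
h_13 = 4·9 + 10·9 + 12·1 + 1·8 + 3·10 = 7
h_14 = 4·7 + 10·9 + 12·9 + 1·1 + 3·8 = 4
h_15 = 4·4 + 10·7 + 12·9 + 1·9 + 3·1 = 11
h_16 = 4·11 + 10·4 + 12·7 + 1·9 + 3·9 = 9
h_17 = 4·9 + 10·11 + 12·4 + 1·7 + 3·9 = 7
h_18 = 4·7 + 10·9 + 12·11 + 1·4 + 3·7 = 2
h_19 = 4·2 + 10·7 + 12·9 + 1·11 + 3·4 = 1
h_20 = 4·1 + 10·2 + 12·7 + 1·9 + 3·11 = 7

7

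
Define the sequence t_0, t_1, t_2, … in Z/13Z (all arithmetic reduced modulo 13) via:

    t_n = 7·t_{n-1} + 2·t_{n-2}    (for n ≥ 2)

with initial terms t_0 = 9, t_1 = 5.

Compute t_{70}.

11

t_2 = 7·5 + 2·9 = 1
t_3 = 7·1 + 2·5 = 4
t_4 = 7·4 + 2·1 = 4
t_5 = 7·4 + 2·4 = 10
t_6 = 7·10 + 2·4 = 0
t_7 = 7·0 + 2·10 = 7
t_8 = 7·7 + 2·0 = 10
t_9 = 7·10 + 2·7 = 6
t_10 = 7·6 + 2·10 = 10
t_11 = 7·10 + 2·6 = 4
t_12 = 7·4 + 2·10 = 9
t_13 = 7·9 + 2·4 = 6
t_14 = 7·6 + 2·9 = 8
t_15 = 7·8 + 2·6 = 3
t_16 = 7·3 + 2·8 = 11
t_17 = 7·11 + 2·3 = 5
t_18 = 7·5 + 2·11 = 5
t_19 = 7·5 + 2·5 = 6
t_20 = 7·6 + 2·5 = 0
t_21 = 7·0 + 2·6 = 12
t_22 = 7·12 + 2·0 = 6
t_23 = 7·6 + 2·12 = 1
t_24 = 7·1 + 2·6 = 6
t_25 = 7·6 + 2·1 = 5
t_26 = 7·5 + 2·6 = 8
t_27 = 7·8 + 2·5 = 1
t_28 = 7·1 + 2·8 = 10
t_29 = 7·10 + 2·1 = 7
t_30 = 7·7 + 2·10 = 4
t_31 = 7·4 + 2·7 = 3
t_32 = 7·3 + 2·4 = 3
t_33 = 7·3 + 2·3 = 1
t_34 = 7·1 + 2·3 = 0
t_35 = 7·0 + 2·1 = 2
t_36 = 7·2 + 2·0 = 1
t_37 = 7·1 + 2·2 = 11
t_38 = 7·11 + 2·1 = 1
t_39 = 7·1 + 2·11 = 3
t_40 = 7·3 + 2·1 = 10
t_41 = 7·10 + 2·3 = 11
t_42 = 7·11 + 2·10 = 6
t_43 = 7·6 + 2·11 = 12
t_44 = 7·12 + 2·6 = 5
t_45 = 7·5 + 2·12 = 7
t_46 = 7·7 + 2·5 = 7
t_47 = 7·7 + 2·7 = 11
t_48 = 7·11 + 2·7 = 0
t_49 = 7·0 + 2·11 = 9
t_50 = 7·9 + 2·0 = 11
t_51 = 7·11 + 2·9 = 4
t_52 = 7·4 + 2·11 = 11
t_53 = 7·11 + 2·4 = 7
t_54 = 7·7 + 2·11 = 6
t_55 = 7·6 + 2·7 = 4
t_56 = 7·4 + 2·6 = 1
t_57 = 7·1 + 2·4 = 2
t_58 = 7·2 + 2·1 = 3
t_59 = 7·3 + 2·2 = 12
t_60 = 7·12 + 2·3 = 12
t_61 = 7·12 + 2·12 = 4
t_62 = 7·4 + 2·12 = 0
t_63 = 7·0 + 2·4 = 8
t_64 = 7·8 + 2·0 = 4
t_65 = 7·4 + 2·8 = 5
t_66 = 7·5 + 2·4 = 4
t_67 = 7·4 + 2·5 = 12
t_68 = 7·12 + 2·4 = 1
t_69 = 7·1 + 2·12 = 5
t_70 = 7·5 + 2·1 = 11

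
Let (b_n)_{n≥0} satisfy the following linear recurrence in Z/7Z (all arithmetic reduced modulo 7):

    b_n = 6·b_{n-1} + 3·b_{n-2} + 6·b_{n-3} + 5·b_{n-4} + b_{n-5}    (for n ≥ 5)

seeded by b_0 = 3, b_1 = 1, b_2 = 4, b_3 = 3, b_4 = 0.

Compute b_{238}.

6

b_5 = 6·0 + 3·3 + 6·4 + 5·1 + 1·3 = 6
b_6 = 6·6 + 3·0 + 6·3 + 5·4 + 1·1 = 5
b_7 = 6·5 + 3·6 + 6·0 + 5·3 + 1·4 = 4
b_8 = 6·4 + 3·5 + 6·6 + 5·0 + 1·3 = 1
b_9 = 6·1 + 3·4 + 6·5 + 5·6 + 1·0 = 1
b_10 = 6·1 + 3·1 + 6·4 + 5·5 + 1·6 = 1
Continuing the recurrence:
  b_11 = 5;  b_12 = 6;  b_13 = 0;  b_14 = 5;  b_15 = 1;  b_16 = 0
  b_17 = 4;  b_18 = 6;  b_19 = 2;  b_20 = 6;  b_21 = 0;  b_22 = 1
  b_23 = 2;  b_24 = 5;  b_25 = 6;  b_26 = 5;  b_27 = 5;  b_28 = 3
  b_29 = 0;  b_30 = 0;  b_31 = 6;  b_32 = 0;  b_33 = 0;  b_34 = 1
  b_35 = 1;  b_36 = 1;  b_37 = 1;  b_38 = 6;  b_39 = 2;  b_40 = 0
  b_41 = 6;  b_42 = 2;  b_43 = 4;  b_44 = 5;  b_45 = 0;  b_46 = 6
  b_47 = 4;  b_48 = 1;  b_49 = 3;  b_50 = 5;  b_51 = 1;  b_52 = 6
  b_53 = 1;  b_54 = 2;  b_55 = 5;  b_56 = 3;  b_57 = 0;  b_58 = 1
  b_59 = 2;  b_60 = 0;  b_61 = 1;  b_62 = 2;  b_63 = 5;  b_64 = 2
  b_65 = 2;  b_66 = 3;  b_67 = 0;  b_68 = 1;  b_69 = 1;  b_70 = 5
  b_71 = 0;  b_72 = 5;  b_73 = 3;  b_74 = 3;  b_75 = 6;  b_76 = 4
  b_77 = 3;  b_78 = 0;  b_79 = 3;  b_80 = 6;  b_81 = 1;  b_82 = 3
  b_83 = 2;  b_84 = 4;  b_85 = 3;  b_86 = 2;  b_87 = 2;  b_88 = 2
  b_89 = 0;  b_90 = 3;  b_91 = 0;  b_92 = 0;  b_93 = 6;  b_94 = 2
  b_95 = 5;  b_96 = 2;  b_97 = 6;  b_98 = 4;  b_99 = 4;  b_100 = 3
  b_101 = 2;  b_102 = 1;  b_103 = 5;  b_104 = 1;  b_105 = 5;  b_106 = 0
  b_107 = 5;  b_108 = 0;  b_109 = 6;  b_110 = 1;  b_111 = 0;  b_112 = 2
  b_113 = 6;  b_114 = 4;  b_115 = 6;  b_116 = 3;  b_117 = 1;  b_118 = 0
  b_119 = 6;  b_120 = 0;  b_121 = 5;  b_122 = 4;  b_123 = 6;  b_124 = 0
  b_125 = 4;  b_126 = 1;  b_127 = 3;  b_128 = 2;  b_129 = 5;  b_130 = 0
  b_131 = 1;  b_132 = 0;  b_133 = 2;  b_134 = 2;  b_135 = 2;  b_136 = 3
  b_137 = 4;  b_138 = 1;  b_139 = 6;  b_140 = 3;  b_141 = 2;  b_142 = 3
  b_143 = 3;  b_144 = 4;  b_145 = 1;  b_146 = 4;  b_147 = 6;  b_148 = 0
  b_149 = 2;  b_150 = 6;  b_151 = 6;  b_152 = 2;  b_153 = 6;  b_154 = 5
  b_155 = 5;  b_156 = 6;  b_157 = 1;  b_158 = 1;  b_159 = 5;  b_160 = 4
  b_161 = 0;  b_162 = 6;  b_163 = 2;  b_164 = 6;  b_165 = 5;  b_166 = 6
  b_167 = 5;  b_168 = 5;  b_169 = 0;  b_170 = 3;  b_171 = 2;  b_172 = 2
  b_173 = 6;  b_174 = 6;  b_175 = 2;  b_176 = 1;  b_177 = 3;  b_178 = 6
  b_179 = 4;  b_180 = 4;  b_181 = 4;  b_182 = 2;  b_183 = 4;  b_184 = 1
  b_185 = 5;  b_186 = 1;  b_187 = 0;  b_188 = 0;  b_189 = 4;  b_190 = 6
  b_191 = 0;  b_192 = 0;  b_193 = 0;  b_194 = 6;  b_195 = 0;  b_196 = 4
  b_197 = 4;  b_198 = 3;  b_199 = 4;  b_200 = 0;  b_201 = 5;  b_202 = 3
  b_203 = 0;  b_204 = 1;  b_205 = 0;  b_206 = 2;  b_207 = 0;  b_208 = 4
  b_209 = 2;  b_210 = 6;  b_211 = 5;  b_212 = 3;  b_213 = 6;  b_214 = 2
  b_215 = 2;  b_216 = 4;  b_217 = 5;  b_218 = 0;  b_219 = 2;  b_220 = 1
  b_221 = 6;  b_222 = 0;  b_223 = 6;  b_224 = 2;  b_225 = 5;  b_226 = 1
  b_227 = 0;  b_228 = 0;  b_229 = 5;  b_230 = 5;  b_231 = 4;  b_232 = 6
  b_233 = 5;  b_234 = 4;  b_235 = 2;  b_236 = 4
b_237 = 6·4 + 3·2 + 6·4 + 5·5 + 1·6 = 1
b_238 = 6·1 + 3·4 + 6·2 + 5·4 + 1·5 = 6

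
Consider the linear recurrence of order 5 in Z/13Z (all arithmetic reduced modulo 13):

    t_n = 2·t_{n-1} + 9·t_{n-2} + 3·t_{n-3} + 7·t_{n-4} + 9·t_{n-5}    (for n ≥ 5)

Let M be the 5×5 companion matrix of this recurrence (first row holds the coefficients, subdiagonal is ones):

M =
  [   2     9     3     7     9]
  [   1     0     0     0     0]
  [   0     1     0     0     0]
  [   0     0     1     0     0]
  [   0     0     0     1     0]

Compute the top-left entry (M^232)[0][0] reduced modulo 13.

5

(M^232)[0][0] is the top entry after applying M 232 times to the unit state (1, 0, 0, 0, 0). Equivalently it is h_{236} for the auxiliary sequence (h_n) obeying the same recurrence with h_4 = 1 and h_i = 0 for 0 ≤ i < 4:
h_5 = 2·1 + 9·0 + 3·0 + 7·0 + 9·0 = 2
h_6 = 2·2 + 9·1 + 3·0 + 7·0 + 9·0 = 0
h_7 = 2·0 + 9·2 + 3·1 + 7·0 + 9·0 = 8
h_8 = 2·8 + 9·0 + 3·2 + 7·1 + 9·0 = 3
h_9 = 2·3 + 9·8 + 3·0 + 7·2 + 9·1 = 10
h_10 = 2·10 + 9·3 + 3·8 + 7·0 + 9·2 = 11
Continuing the recurrence:
  h_11 = 8;  h_12 = 4;  h_13 = 2;  h_14 = 10;  h_15 = 10;  h_16 = 8
  h_17 = 4;  h_18 = 3;  h_19 = 5;  h_20 = 0;  h_21 = 11;  h_22 = 3
  h_23 = 11;  h_24 = 10;  h_25 = 10;  h_26 = 3;  h_27 = 9;  h_28 = 10
  h_29 = 10;  h_30 = 1;  h_31 = 4;  h_32 = 3;  h_33 = 10;  h_34 = 0
  h_35 = 6;  h_36 = 8;  h_37 = 11;  h_38 = 7;  h_39 = 10;  h_40 = 5
  h_41 = 10;  h_42 = 9;  h_43 = 9;  h_44 = 7;  h_45 = 3;  h_46 = 2
  h_47 = 1;  h_48 = 3;  h_49 = 1;  h_50 = 8;  h_51 = 7;  h_52 = 2
  h_53 = 8;  h_54 = 3;  h_55 = 10;  h_56 = 5;  h_57 = 1;  h_58 = 1
  h_59 = 6;  h_60 = 6;  h_61 = 4;  h_62 = 5;  h_63 = 11;  h_64 = 6
  h_65 = 0;  h_66 = 2;  h_67 = 1;  h_68 = 5;  h_69 = 1;  h_70 = 12
  h_71 = 8;  h_72 = 2;  h_73 = 8;  h_74 = 8;  h_75 = 11;  h_76 = 9
  h_77 = 7;  h_78 = 9;  h_79 = 10;  h_80 = 11;  h_81 = 9;  h_82 = 0
  h_83 = 5;  h_84 = 9;  h_85 = 4;  h_86 = 3;  h_87 = 0;  h_88 = 4
  h_89 = 9;  h_90 = 7;  h_91 = 4;  h_92 = 9;  h_93 = 5;  h_94 = 12
  h_95 = 5;  h_96 = 11;  h_97 = 11;  h_98 = 5;  h_99 = 12;  h_100 = 3
  h_101 = 6;  h_102 = 1;  h_103 = 12;  h_104 = 11;  h_105 = 7;  h_106 = 2
  h_107 = 11;  h_108 = 12;  h_109 = 4;  h_110 = 5;  h_111 = 8;  h_112 = 9
  h_113 = 7;  h_114 = 8;  h_115 = 12;  h_116 = 5;  h_117 = 12;  h_118 = 3
  h_119 = 12;  h_120 = 9;  h_121 = 4;  h_122 = 7;  h_123 = 6;  h_124 = 11
  h_125 = 11;  h_126 = 3;  h_127 = 9;  h_128 = 1;  h_129 = 8;  h_130 = 3
  h_131 = 2;  h_132 = 0;  h_133 = 1;  h_134 = 10;  h_135 = 5;  h_136 = 4
  h_137 = 12;  h_138 = 11;  h_139 = 7;  h_140 = 1;  h_141 = 10;  h_142 = 1
  h_143 = 9;  h_144 = 10;  h_145 = 1;  h_146 = 8;  h_147 = 10;  h_148 = 12
  h_149 = 1;  h_150 = 10;  h_151 = 12;  h_152 = 5;  h_153 = 3;  h_154 = 10
  h_155 = 2;  h_156 = 12;  h_157 = 8;  h_158 = 6;  h_159 = 3;  h_160 = 4
  h_161 = 9;  h_162 = 8;  h_163 = 2;  h_164 = 2;  h_165 = 2;  h_166 = 9
  h_167 = 11;  h_168 = 11;  h_169 = 11;  h_170 = 1;  h_171 = 6;  h_172 = 9
  h_173 = 4;  h_174 = 5;  h_175 = 7;  h_176 = 6;  h_177 = 4;  h_178 = 11
  h_179 = 1;  h_180 = 10;  h_181 = 1;  h_182 = 0;  h_183 = 2;  h_184 = 8
  h_185 = 1;  h_186 = 11;  h_187 = 4;  h_188 = 2;  h_189 = 9;  h_190 = 4
  h_191 = 1;  h_192 = 11;  h_193 = 7;  h_194 = 4;  h_195 = 4;  h_196 = 8
  h_197 = 4;  h_198 = 1;  h_199 = 9;  h_200 = 1;  h_201 = 4;  h_202 = 9
  h_203 = 12;  h_204 = 10;  h_205 = 10;  h_206 = 11;  h_207 = 8;  h_208 = 11
  h_209 = 1;  h_210 = 6;  h_211 = 1;  h_212 = 0;  h_213 = 3;  h_214 = 8
  h_215 = 0;  h_216 = 12;  h_217 = 4;  h_218 = 4;  h_219 = 9;  h_220 = 7
  h_221 = 9;  h_222 = 3;  h_223 = 12;  h_224 = 0;  h_225 = 9;  h_226 = 0
  h_227 = 10;  h_228 = 12;  h_229 = 8;  h_230 = 1;  h_231 = 11;  h_232 = 8
  h_233 = 9;  h_234 = 7
h_235 = 2·7 + 9·9 + 3·8 + 7·11 + 9·1 = 10
h_236 = 2·10 + 9·7 + 3·9 + 7·8 + 9·11 = 5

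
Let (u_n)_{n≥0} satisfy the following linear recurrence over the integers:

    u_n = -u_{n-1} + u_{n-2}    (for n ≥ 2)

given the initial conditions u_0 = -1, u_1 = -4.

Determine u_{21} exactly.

-37019

u_2 = -1·-4 + 1·-1 = 3
u_3 = -1·3 + 1·-4 = -7
u_4 = -1·-7 + 1·3 = 10
u_5 = -1·10 + 1·-7 = -17
u_6 = -1·-17 + 1·10 = 27
u_7 = -1·27 + 1·-17 = -44
u_8 = -1·-44 + 1·27 = 71
u_9 = -1·71 + 1·-44 = -115
u_10 = -1·-115 + 1·71 = 186
u_11 = -1·186 + 1·-115 = -301
u_12 = -1·-301 + 1·186 = 487
u_13 = -1·487 + 1·-301 = -788
u_14 = -1·-788 + 1·487 = 1275
u_15 = -1·1275 + 1·-788 = -2063
u_16 = -1·-2063 + 1·1275 = 3338
u_17 = -1·3338 + 1·-2063 = -5401
u_18 = -1·-5401 + 1·3338 = 8739
u_19 = -1·8739 + 1·-5401 = -14140
u_20 = -1·-14140 + 1·8739 = 22879
u_21 = -1·22879 + 1·-14140 = -37019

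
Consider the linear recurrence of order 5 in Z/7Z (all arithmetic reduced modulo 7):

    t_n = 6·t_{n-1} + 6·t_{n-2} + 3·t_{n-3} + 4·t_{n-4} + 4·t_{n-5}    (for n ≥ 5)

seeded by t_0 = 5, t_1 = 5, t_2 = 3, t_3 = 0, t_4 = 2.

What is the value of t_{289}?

1

t_5 = 6·2 + 6·0 + 3·3 + 4·5 + 4·5 = 5
t_6 = 6·5 + 6·2 + 3·0 + 4·3 + 4·5 = 4
t_7 = 6·4 + 6·5 + 3·2 + 4·0 + 4·3 = 2
t_8 = 6·2 + 6·4 + 3·5 + 4·2 + 4·0 = 3
t_9 = 6·3 + 6·2 + 3·4 + 4·5 + 4·2 = 0
t_10 = 6·0 + 6·3 + 3·2 + 4·4 + 4·5 = 4
Continuing the recurrence:
  t_11 = 1;  t_12 = 1;  t_13 = 1;  t_14 = 3;  t_15 = 5;  t_16 = 3
  t_17 = 2;  t_18 = 5;  t_19 = 6;  t_20 = 6;  t_21 = 2;  t_22 = 3
  t_23 = 1;  t_24 = 1;  t_25 = 4;  t_26 = 4;  t_27 = 4;  t_28 = 5
  t_29 = 2;  t_30 = 2;  t_31 = 1;  t_32 = 4;  t_33 = 1;  t_34 = 0
  t_35 = 2;  t_36 = 0;  t_37 = 4;  t_38 = 6;  t_39 = 5;  t_40 = 2
  t_41 = 6;  t_42 = 5;  t_43 = 4;  t_44 = 2;  t_45 = 6;  t_46 = 6
  t_47 = 2;  t_48 = 6;  t_49 = 0;  t_50 = 6;  t_51 = 2;  t_52 = 3
  t_53 = 2;  t_54 = 4;  t_55 = 0;  t_56 = 1;  t_57 = 3;  t_58 = 6
  t_59 = 3;  t_60 = 4;  t_61 = 6;  t_62 = 0;  t_63 = 0;  t_64 = 4
  t_65 = 1;  t_66 = 5;  t_67 = 6;  t_68 = 1;  t_69 = 0;  t_70 = 6
  t_71 = 6;  t_72 = 2;  t_73 = 0;  t_74 = 5;  t_75 = 0;  t_76 = 6
  t_77 = 3;  t_78 = 4;  t_79 = 3;  t_80 = 5;  t_81 = 5;  t_82 = 6
  t_83 = 4;  t_84 = 2;  t_85 = 3;  t_86 = 2;  t_87 = 6;  t_88 = 4
  t_89 = 2;  t_90 = 4;  t_91 = 3;  t_92 = 4;  t_93 = 1;  t_94 = 0
  t_95 = 4;  t_96 = 6;  t_97 = 3;  t_98 = 0;  t_99 = 3;  t_100 = 4
  t_101 = 1;  t_102 = 2;  t_103 = 0;  t_104 = 1;  t_105 = 4;  t_106 = 0
  t_107 = 0;  t_108 = 2;  t_109 = 4;  t_110 = 3;  t_111 = 6;  t_112 = 4
  t_113 = 2;  t_114 = 5;  t_115 = 6;  t_116 = 0;  t_117 = 5;  t_118 = 6
  t_119 = 5;  t_120 = 0;  t_121 = 5;  t_122 = 5;  t_123 = 6;  t_124 = 3
  t_125 = 5;  t_126 = 1;  t_127 = 5;  t_128 = 3;  t_129 = 6;  t_130 = 2
  t_131 = 4;  t_132 = 2;  t_133 = 1;  t_134 = 6;  t_135 = 2;  t_136 = 5
  t_137 = 2;  t_138 = 6;  t_139 = 4;  t_140 = 3;  t_141 = 4;  t_142 = 2
  t_143 = 1;  t_144 = 2;  t_145 = 3;  t_146 = 1;  t_147 = 0;  t_148 = 6
  t_149 = 3;  t_150 = 0;  t_151 = 5;  t_152 = 0;  t_153 = 3;  t_154 = 3
  t_155 = 0;  t_156 = 5;  t_157 = 2;  t_158 = 3;  t_159 = 1;  t_160 = 1
  t_161 = 0;  t_162 = 1;  t_163 = 4;  t_164 = 3;  t_165 = 0;  t_166 = 6
  t_167 = 2;  t_168 = 6;  t_169 = 1;  t_170 = 2;  t_171 = 5;  t_172 = 0
  t_173 = 1;  t_174 = 5;  t_175 = 1;  t_176 = 3;  t_177 = 1;  t_178 = 2
  t_179 = 2;  t_180 = 1;  t_181 = 5;  t_182 = 5;  t_183 = 2;  t_184 = 6
  t_185 = 3;  t_186 = 2;  t_187 = 6;  t_188 = 5;  t_189 = 3;  t_190 = 2
  t_191 = 0;  t_192 = 2;  t_193 = 1;  t_194 = 3;  t_195 = 3;  t_196 = 5
  t_197 = 6;  t_198 = 0;  t_199 = 5;  t_200 = 3;  t_201 = 1;  t_202 = 0
  t_203 = 0;  t_204 = 0;  t_205 = 2;  t_206 = 2;  t_207 = 3;  t_208 = 1
  t_209 = 3;  t_210 = 0;  t_211 = 6;  t_212 = 5;  t_213 = 5;  t_214 = 6
  t_215 = 0;  t_216 = 4;  t_217 = 5;  t_218 = 0;  t_219 = 3;  t_220 = 0
  t_221 = 5;  t_222 = 3;  t_223 = 4;  t_224 = 6;  t_225 = 5;  t_226 = 5
  t_227 = 1;  t_228 = 0;  t_229 = 2;  t_230 = 6;  t_231 = 2;  t_232 = 2
  t_233 = 1;  t_234 = 0;  t_235 = 2;  t_236 = 3;  t_237 = 0;  t_238 = 0
  t_239 = 3;  t_240 = 3;  t_241 = 6;  t_242 = 0;  t_243 = 1;  t_244 = 6
  t_245 = 1;  t_246 = 6;  t_247 = 1;  t_248 = 3;  t_249 = 0;  t_250 = 0
  t_251 = 2;  t_252 = 0;  t_253 = 3;  t_254 = 3;  t_255 = 2;  t_256 = 5
  t_257 = 0;  t_258 = 4;  t_259 = 3;  t_260 = 0;  t_261 = 1;  t_262 = 3
  t_263 = 3;  t_264 = 2;  t_265 = 1;  t_266 = 1;  t_267 = 0;  t_268 = 1
  t_269 = 0;  t_270 = 0;  t_271 = 0;  t_272 = 4;  t_273 = 0;  t_274 = 3
  t_275 = 2;  t_276 = 4;  t_277 = 5;  t_278 = 2;  t_279 = 4;  t_280 = 5
  t_281 = 5;  t_282 = 2;  t_283 = 4;  t_284 = 3;  t_285 = 4;  t_286 = 5
  t_287 = 3
t_288 = 6·3 + 6·5 + 3·4 + 4·3 + 4·4 = 4
t_289 = 6·4 + 6·3 + 3·5 + 4·4 + 4·3 = 1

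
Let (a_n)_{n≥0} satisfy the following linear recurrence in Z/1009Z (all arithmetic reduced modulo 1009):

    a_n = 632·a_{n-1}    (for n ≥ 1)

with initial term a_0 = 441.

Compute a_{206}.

a_1 = 632·441 = 228
a_2 = 632·228 = 818
a_3 = 632·818 = 368
a_4 = 632·368 = 506
a_5 = 632·506 = 948
a_6 = 632·948 = 799
a_7 = 632·799 = 468
a_8 = 632·468 = 139
a_9 = 632·139 = 65
a_10 = 632·65 = 720
a_11 = 632·720 = 990
a_12 = 632·990 = 100
a_13 = 632·100 = 642
a_14 = 632·642 = 126
a_15 = 632·126 = 930
a_16 = 632·930 = 522
a_17 = 632·522 = 970
a_18 = 632·970 = 577
a_19 = 632·577 = 415
a_20 = 632·415 = 949
a_21 = 632·949 = 422
a_22 = 632·422 = 328
a_23 = 632·328 = 451
a_24 = 632·451 = 494
a_25 = 632·494 = 427
a_26 = 632·427 = 461
a_27 = 632·461 = 760
a_28 = 632·760 = 36
a_29 = 632·36 = 554
a_30 = 632·554 = 5
a_31 = 632·5 = 133
a_32 = 632·133 = 309
a_33 = 632·309 = 551
a_34 = 632·551 = 127
a_35 = 632·127 = 553
a_36 = 632·553 = 382
a_37 = 632·382 = 273
a_38 = 632·273 = 1006
a_39 = 632·1006 = 122
a_40 = 632·122 = 420
a_41 = 632·420 = 73
a_42 = 632·73 = 731
a_43 = 632·731 = 879
a_44 = 632·879 = 578
a_45 = 632·578 = 38
a_46 = 632·38 = 809
a_47 = 632·809 = 734
a_48 = 632·734 = 757
a_49 = 632·757 = 158
a_50 = 632·158 = 974
a_51 = 632·974 = 78
a_52 = 632·78 = 864
a_53 = 632·864 = 179
a_54 = 632·179 = 120
a_55 = 632·120 = 165
a_56 = 632·165 = 353
a_57 = 632·353 = 107
a_58 = 632·107 = 21
a_59 = 632·21 = 155
a_60 = 632·155 = 87
a_61 = 632·87 = 498
a_62 = 632·498 = 937
a_63 = 632·937 = 910
a_64 = 632·910 = 999
a_65 = 632·999 = 743
a_66 = 632·743 = 391
a_67 = 632·391 = 916
a_68 = 632·916 = 755
a_69 = 632·755 = 912
a_70 = 632·912 = 245
a_71 = 632·245 = 463
a_72 = 632·463 = 6
a_73 = 632·6 = 765
a_74 = 632·765 = 169
a_75 = 632·169 = 863
a_76 = 632·863 = 556
a_77 = 632·556 = 260
a_78 = 632·260 = 862
a_79 = 632·862 = 933
a_80 = 632·933 = 400
a_81 = 632·400 = 550
a_82 = 632·550 = 504
a_83 = 632·504 = 693
a_84 = 632·693 = 70
a_85 = 632·70 = 853
a_86 = 632·853 = 290
a_87 = 632·290 = 651
a_88 = 632·651 = 769
a_89 = 632·769 = 679
a_90 = 632·679 = 303
a_91 = 632·303 = 795
a_92 = 632·795 = 967
a_93 = 632·967 = 699
a_94 = 632·699 = 835
a_95 = 632·835 = 13
a_96 = 632·13 = 144
a_97 = 632·144 = 198
a_98 = 632·198 = 20
a_99 = 632·20 = 532
a_100 = 632·532 = 227
a_101 = 632·227 = 186
a_102 = 632·186 = 508
a_103 = 632·508 = 194
a_104 = 632·194 = 519
a_105 = 632·519 = 83
a_106 = 632·83 = 997
a_107 = 632·997 = 488
a_108 = 632·488 = 671
a_109 = 632·671 = 292
a_110 = 632·292 = 906
a_111 = 632·906 = 489
a_112 = 632·489 = 294
a_113 = 632·294 = 152
a_114 = 632·152 = 209
a_115 = 632·209 = 918
a_116 = 632·918 = 1
a_117 = 632·1 = 632
a_118 = 632·632 = 869
a_119 = 632·869 = 312
a_120 = 632·312 = 429
a_121 = 632·429 = 716
a_122 = 632·716 = 480
a_123 = 632·480 = 660
a_124 = 632·660 = 403
a_125 = 632·403 = 428
a_126 = 632·428 = 84
a_127 = 632·84 = 620
a_128 = 632·620 = 348
a_129 = 632·348 = 983
a_130 = 632·983 = 721
a_131 = 632·721 = 613
a_132 = 632·613 = 969
a_133 = 632·969 = 954
a_134 = 632·954 = 555
a_135 = 632·555 = 637
a_136 = 632·637 = 1002
a_137 = 632·1002 = 621
a_138 = 632·621 = 980
a_139 = 632·980 = 843
a_140 = 632·843 = 24
a_141 = 632·24 = 33
a_142 = 632·33 = 676
a_143 = 632·676 = 425
a_144 = 632·425 = 206
a_145 = 632·206 = 31
a_146 = 632·31 = 421
a_147 = 632·421 = 705
a_148 = 632·705 = 591
a_149 = 632·591 = 182
a_150 = 632·182 = 1007
a_151 = 632·1007 = 754
a_152 = 632·754 = 280
a_153 = 632·280 = 385
a_154 = 632·385 = 151
a_155 = 632·151 = 586
a_156 = 632·586 = 49
a_157 = 632·49 = 698
a_158 = 632·698 = 203
a_159 = 632·203 = 153
a_160 = 632·153 = 841
a_161 = 632·841 = 778
a_162 = 632·778 = 313
a_163 = 632·313 = 52
a_164 = 632·52 = 576
a_165 = 632·576 = 792
a_166 = 632·792 = 80
a_167 = 632·80 = 110
a_168 = 632·110 = 908
a_169 = 632·908 = 744
a_170 = 632·744 = 14
a_171 = 632·14 = 776
a_172 = 632·776 = 58
a_173 = 632·58 = 332
a_174 = 632·332 = 961
a_175 = 632·961 = 943
a_176 = 632·943 = 666
a_177 = 632·666 = 159
a_178 = 632·159 = 597
a_179 = 632·597 = 947
a_180 = 632·947 = 167
a_181 = 632·167 = 608
a_182 = 632·608 = 836
a_183 = 632·836 = 645
a_184 = 632·645 = 4
a_185 = 632·4 = 510
a_186 = 632·510 = 449
a_187 = 632·449 = 239
a_188 = 632·239 = 707
a_189 = 632·707 = 846
a_190 = 632·846 = 911
a_191 = 632·911 = 622
a_192 = 632·622 = 603
a_193 = 632·603 = 703
a_194 = 632·703 = 336
a_195 = 632·336 = 462
a_196 = 632·462 = 383
a_197 = 632·383 = 905
a_198 = 632·905 = 866
a_199 = 632·866 = 434
a_200 = 632·434 = 849
a_201 = 632·849 = 789
a_202 = 632·789 = 202
a_203 = 632·202 = 530
a_204 = 632·530 = 981
a_205 = 632·981 = 466
a_206 = 632·466 = 893

893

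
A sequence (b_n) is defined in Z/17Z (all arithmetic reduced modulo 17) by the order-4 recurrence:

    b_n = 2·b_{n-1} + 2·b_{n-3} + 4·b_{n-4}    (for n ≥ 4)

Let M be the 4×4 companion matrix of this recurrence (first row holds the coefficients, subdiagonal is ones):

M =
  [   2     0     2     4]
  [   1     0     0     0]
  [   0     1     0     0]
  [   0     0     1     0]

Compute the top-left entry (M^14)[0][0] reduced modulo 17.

(M^14)[0][0] is the top entry after applying M 14 times to the unit state (1, 0, 0, 0). Equivalently it is h_{17} for the auxiliary sequence (h_n) obeying the same recurrence with h_3 = 1 and h_i = 0 for 0 ≤ i < 3:
h_4 = 2·1 + 0·0 + 2·0 + 4·0 = 2
h_5 = 2·2 + 0·1 + 2·0 + 4·0 = 4
h_6 = 2·4 + 0·2 + 2·1 + 4·0 = 10
h_7 = 2·10 + 0·4 + 2·2 + 4·1 = 11
h_8 = 2·11 + 0·10 + 2·4 + 4·2 = 4
h_9 = 2·4 + 0·11 + 2·10 + 4·4 = 10
h_10 = 2·10 + 0·4 + 2·11 + 4·10 = 14
h_11 = 2·14 + 0·10 + 2·4 + 4·11 = 12
h_12 = 2·12 + 0·14 + 2·10 + 4·4 = 9
h_13 = 2·9 + 0·12 + 2·14 + 4·10 = 1
h_14 = 2·1 + 0·9 + 2·12 + 4·14 = 14
h_15 = 2·14 + 0·1 + 2·9 + 4·12 = 9
h_16 = 2·9 + 0·14 + 2·1 + 4·9 = 5
h_17 = 2·5 + 0·9 + 2·14 + 4·1 = 8

8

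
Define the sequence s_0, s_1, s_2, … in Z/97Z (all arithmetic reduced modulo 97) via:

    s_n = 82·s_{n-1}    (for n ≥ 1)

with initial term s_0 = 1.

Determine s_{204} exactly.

s_1 = 82·1 = 82
s_2 = 82·82 = 31
s_3 = 82·31 = 20
s_4 = 82·20 = 88
s_5 = 82·88 = 38
s_6 = 82·38 = 12
s_7 = 82·12 = 14
s_8 = 82·14 = 81
s_9 = 82·81 = 46
s_10 = 82·46 = 86
s_11 = 82·86 = 68
s_12 = 82·68 = 47
s_13 = 82·47 = 71
s_14 = 82·71 = 2
s_15 = 82·2 = 67
s_16 = 82·67 = 62
s_17 = 82·62 = 40
s_18 = 82·40 = 79
s_19 = 82·79 = 76
s_20 = 82·76 = 24
s_21 = 82·24 = 28
s_22 = 82·28 = 65
s_23 = 82·65 = 92
s_24 = 82·92 = 75
s_25 = 82·75 = 39
s_26 = 82·39 = 94
s_27 = 82·94 = 45
s_28 = 82·45 = 4
s_29 = 82·4 = 37
s_30 = 82·37 = 27
s_31 = 82·27 = 80
s_32 = 82·80 = 61
s_33 = 82·61 = 55
s_34 = 82·55 = 48
s_35 = 82·48 = 56
s_36 = 82·56 = 33
s_37 = 82·33 = 87
s_38 = 82·87 = 53
s_39 = 82·53 = 78
s_40 = 82·78 = 91
s_41 = 82·91 = 90
s_42 = 82·90 = 8
s_43 = 82·8 = 74
s_44 = 82·74 = 54
s_45 = 82·54 = 63
s_46 = 82·63 = 25
s_47 = 82·25 = 13
s_48 = 82·13 = 96
s_49 = 82·96 = 15
s_50 = 82·15 = 66
s_51 = 82·66 = 77
s_52 = 82·77 = 9
s_53 = 82·9 = 59
s_54 = 82·59 = 85
s_55 = 82·85 = 83
s_56 = 82·83 = 16
s_57 = 82·16 = 51
s_58 = 82·51 = 11
s_59 = 82·11 = 29
s_60 = 82·29 = 50
s_61 = 82·50 = 26
s_62 = 82·26 = 95
s_63 = 82·95 = 30
s_64 = 82·30 = 35
s_65 = 82·35 = 57
s_66 = 82·57 = 18
s_67 = 82·18 = 21
s_68 = 82·21 = 73
s_69 = 82·73 = 69
s_70 = 82·69 = 32
s_71 = 82·32 = 5
s_72 = 82·5 = 22
s_73 = 82·22 = 58
s_74 = 82·58 = 3
s_75 = 82·3 = 52
s_76 = 82·52 = 93
s_77 = 82·93 = 60
s_78 = 82·60 = 70
s_79 = 82·70 = 17
s_80 = 82·17 = 36
s_81 = 82·36 = 42
s_82 = 82·42 = 49
s_83 = 82·49 = 41
s_84 = 82·41 = 64
s_85 = 82·64 = 10
s_86 = 82·10 = 44
s_87 = 82·44 = 19
s_88 = 82·19 = 6
s_89 = 82·6 = 7
s_90 = 82·7 = 89
s_91 = 82·89 = 23
s_92 = 82·23 = 43
s_93 = 82·43 = 34
s_94 = 82·34 = 72
s_95 = 82·72 = 84
s_96 = 82·84 = 1
(s_96) = (1) = (s_0), so the sequence has period 96.
204 ≡ 12 (mod 96), hence s_204 = s_12 = 47.

47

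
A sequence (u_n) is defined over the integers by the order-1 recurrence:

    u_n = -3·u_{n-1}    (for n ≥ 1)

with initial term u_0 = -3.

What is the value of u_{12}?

-1594323

u_1 = -3·-3 = 9
u_2 = -3·9 = -27
u_3 = -3·-27 = 81
u_4 = -3·81 = -243
u_5 = -3·-243 = 729
u_6 = -3·729 = -2187
u_7 = -3·-2187 = 6561
u_8 = -3·6561 = -19683
u_9 = -3·-19683 = 59049
u_10 = -3·59049 = -177147
u_11 = -3·-177147 = 531441
u_12 = -3·531441 = -1594323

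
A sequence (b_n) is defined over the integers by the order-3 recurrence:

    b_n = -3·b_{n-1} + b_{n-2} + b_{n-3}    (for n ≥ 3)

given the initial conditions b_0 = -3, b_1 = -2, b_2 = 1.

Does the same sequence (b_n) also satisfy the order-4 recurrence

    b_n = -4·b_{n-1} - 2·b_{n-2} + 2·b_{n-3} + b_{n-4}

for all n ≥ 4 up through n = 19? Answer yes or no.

yes

Terms b_0..b_19: -3, -2, 1, -8, 23, -76, 243, -782, 2513, -8078, 25965, -83460, 268267, -862296, 2771695, -8909114, 28636741, -92047642, 295870553, -951022560
n=4: candidate gives 23, actual b_4 = 23 ✓
n=5: candidate gives -76, actual b_5 = -76 ✓
n=6: candidate gives 243, actual b_6 = 243 ✓
n=7: candidate gives -782, actual b_7 = -782 ✓
n=8: candidate gives 2513, actual b_8 = 2513 ✓
n=9: candidate gives -8078, actual b_9 = -8078 ✓
n=10: candidate gives 25965, actual b_10 = 25965 ✓
n=11: candidate gives -83460, actual b_11 = -83460 ✓
n=12: candidate gives 268267, actual b_12 = 268267 ✓
n=13: candidate gives -862296, actual b_13 = -862296 ✓
n=14: candidate gives 2771695, actual b_14 = 2771695 ✓
n=15: candidate gives -8909114, actual b_15 = -8909114 ✓
n=16: candidate gives 28636741, actual b_16 = 28636741 ✓
n=17: candidate gives -92047642, actual b_17 = -92047642 ✓
n=18: candidate gives 295870553, actual b_18 = 295870553 ✓
n=19: candidate gives -951022560, actual b_19 = -951022560 ✓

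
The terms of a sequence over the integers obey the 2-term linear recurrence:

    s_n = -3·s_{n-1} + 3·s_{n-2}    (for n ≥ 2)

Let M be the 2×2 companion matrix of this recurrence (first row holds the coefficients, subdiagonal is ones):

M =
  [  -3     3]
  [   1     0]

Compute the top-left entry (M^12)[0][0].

7296561

(M^12)[0][0] is the top entry after applying M 12 times to the unit state (1, 0). Equivalently it is h_{13} for the auxiliary sequence (h_n) obeying the same recurrence with h_1 = 1 and h_i = 0 for 0 ≤ i < 1:
h_2 = -3·1 + 3·0 = -3
h_3 = -3·-3 + 3·1 = 12
h_4 = -3·12 + 3·-3 = -45
h_5 = -3·-45 + 3·12 = 171
h_6 = -3·171 + 3·-45 = -648
h_7 = -3·-648 + 3·171 = 2457
h_8 = -3·2457 + 3·-648 = -9315
h_9 = -3·-9315 + 3·2457 = 35316
h_10 = -3·35316 + 3·-9315 = -133893
h_11 = -3·-133893 + 3·35316 = 507627
h_12 = -3·507627 + 3·-133893 = -1924560
h_13 = -3·-1924560 + 3·507627 = 7296561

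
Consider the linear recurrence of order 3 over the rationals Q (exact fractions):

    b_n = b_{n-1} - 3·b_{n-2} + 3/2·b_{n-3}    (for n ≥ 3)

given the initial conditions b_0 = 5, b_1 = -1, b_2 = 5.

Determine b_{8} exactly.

b_3 = 1·5 + -3·-1 + 3/2·5 = 31/2
b_4 = 1·31/2 + -3·5 + 3/2·-1 = -1
b_5 = 1·-1 + -3·31/2 + 3/2·5 = -40
b_6 = 1·-40 + -3·-1 + 3/2·31/2 = -55/4
b_7 = 1·-55/4 + -3·-40 + 3/2·-1 = 419/4
b_8 = 1·419/4 + -3·-55/4 + 3/2·-40 = 86

86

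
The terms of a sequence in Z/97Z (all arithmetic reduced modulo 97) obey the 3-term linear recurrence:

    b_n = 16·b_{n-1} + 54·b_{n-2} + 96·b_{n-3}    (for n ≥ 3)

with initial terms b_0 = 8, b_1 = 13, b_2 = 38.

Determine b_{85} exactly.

53

b_3 = 16·38 + 54·13 + 96·8 = 41
b_4 = 16·41 + 54·38 + 96·13 = 76
b_5 = 16·76 + 54·41 + 96·38 = 94
b_6 = 16·94 + 54·76 + 96·41 = 38
b_7 = 16·38 + 54·94 + 96·76 = 79
b_8 = 16·79 + 54·38 + 96·94 = 21
b_9 = 16·21 + 54·79 + 96·38 = 5
b_10 = 16·5 + 54·21 + 96·79 = 68
b_11 = 16·68 + 54·5 + 96·21 = 76
b_12 = 16·76 + 54·68 + 96·5 = 33
b_13 = 16·33 + 54·76 + 96·68 = 5
b_14 = 16·5 + 54·33 + 96·76 = 40
b_15 = 16·40 + 54·5 + 96·33 = 4
b_16 = 16·4 + 54·40 + 96·5 = 85
b_17 = 16·85 + 54·4 + 96·40 = 81
b_18 = 16·81 + 54·85 + 96·4 = 62
b_19 = 16·62 + 54·81 + 96·85 = 43
b_20 = 16·43 + 54·62 + 96·81 = 75
b_21 = 16·75 + 54·43 + 96·62 = 65
b_22 = 16·65 + 54·75 + 96·43 = 3
b_23 = 16·3 + 54·65 + 96·75 = 88
b_24 = 16·88 + 54·3 + 96·65 = 50
b_25 = 16·50 + 54·88 + 96·3 = 20
b_26 = 16·20 + 54·50 + 96·88 = 22
b_27 = 16·22 + 54·20 + 96·50 = 24
b_28 = 16·24 + 54·22 + 96·20 = 0
b_29 = 16·0 + 54·24 + 96·22 = 13
b_30 = 16·13 + 54·0 + 96·24 = 87
b_31 = 16·87 + 54·13 + 96·0 = 57
b_32 = 16·57 + 54·87 + 96·13 = 68
b_33 = 16·68 + 54·57 + 96·87 = 5
b_34 = 16·5 + 54·68 + 96·57 = 9
b_35 = 16·9 + 54·5 + 96·68 = 55
b_36 = 16·55 + 54·9 + 96·5 = 3
b_37 = 16·3 + 54·55 + 96·9 = 2
b_38 = 16·2 + 54·3 + 96·55 = 42
b_39 = 16·42 + 54·2 + 96·3 = 1
b_40 = 16·1 + 54·42 + 96·2 = 51
b_41 = 16·51 + 54·1 + 96·42 = 52
b_42 = 16·52 + 54·51 + 96·1 = 93
b_43 = 16·93 + 54·52 + 96·51 = 74
b_44 = 16·74 + 54·93 + 96·52 = 43
b_45 = 16·43 + 54·74 + 96·93 = 32
b_46 = 16·32 + 54·43 + 96·74 = 44
b_47 = 16·44 + 54·32 + 96·43 = 61
b_48 = 16·61 + 54·44 + 96·32 = 22
b_49 = 16·22 + 54·61 + 96·44 = 13
b_50 = 16·13 + 54·22 + 96·61 = 74
b_51 = 16·74 + 54·13 + 96·22 = 21
b_52 = 16·21 + 54·74 + 96·13 = 51
b_53 = 16·51 + 54·21 + 96·74 = 33
b_54 = 16·33 + 54·51 + 96·21 = 60
b_55 = 16·60 + 54·33 + 96·51 = 72
b_56 = 16·72 + 54·60 + 96·33 = 91
b_57 = 16·91 + 54·72 + 96·60 = 46
b_58 = 16·46 + 54·91 + 96·72 = 49
b_59 = 16·49 + 54·46 + 96·91 = 73
b_60 = 16·73 + 54·49 + 96·46 = 82
b_61 = 16·82 + 54·73 + 96·49 = 64
b_62 = 16·64 + 54·82 + 96·73 = 44
b_63 = 16·44 + 54·64 + 96·82 = 4
b_64 = 16·4 + 54·44 + 96·64 = 48
b_65 = 16·48 + 54·4 + 96·44 = 67
b_66 = 16·67 + 54·48 + 96·4 = 71
b_67 = 16·71 + 54·67 + 96·48 = 50
b_68 = 16·50 + 54·71 + 96·67 = 8
b_69 = 16·8 + 54·50 + 96·71 = 41
b_70 = 16·41 + 54·8 + 96·50 = 68
b_71 = 16·68 + 54·41 + 96·8 = 93
b_72 = 16·93 + 54·68 + 96·41 = 75
b_73 = 16·75 + 54·93 + 96·68 = 43
b_74 = 16·43 + 54·75 + 96·93 = 86
b_75 = 16·86 + 54·43 + 96·75 = 34
b_76 = 16·34 + 54·86 + 96·43 = 4
b_77 = 16·4 + 54·34 + 96·86 = 68
b_78 = 16·68 + 54·4 + 96·34 = 9
b_79 = 16·9 + 54·68 + 96·4 = 29
b_80 = 16·29 + 54·9 + 96·68 = 9
b_81 = 16·9 + 54·29 + 96·9 = 52
b_82 = 16·52 + 54·9 + 96·29 = 28
b_83 = 16·28 + 54·52 + 96·9 = 46
b_84 = 16·46 + 54·28 + 96·52 = 62
b_85 = 16·62 + 54·46 + 96·28 = 53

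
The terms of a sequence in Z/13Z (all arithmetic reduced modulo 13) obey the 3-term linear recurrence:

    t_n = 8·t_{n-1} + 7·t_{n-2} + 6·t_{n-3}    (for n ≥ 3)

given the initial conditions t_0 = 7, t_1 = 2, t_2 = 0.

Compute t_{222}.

t_3 = 8·0 + 7·2 + 6·7 = 4
t_4 = 8·4 + 7·0 + 6·2 = 5
t_5 = 8·5 + 7·4 + 6·0 = 3
t_6 = 8·3 + 7·5 + 6·4 = 5
t_7 = 8·5 + 7·3 + 6·5 = 0
t_8 = 8·0 + 7·5 + 6·3 = 1
t_9 = 8·1 + 7·0 + 6·5 = 12
t_10 = 8·12 + 7·1 + 6·0 = 12
t_11 = 8·12 + 7·12 + 6·1 = 4
t_12 = 8·4 + 7·12 + 6·12 = 6
t_13 = 8·6 + 7·4 + 6·12 = 5
t_14 = 8·5 + 7·6 + 6·4 = 2
t_15 = 8·2 + 7·5 + 6·6 = 9
t_16 = 8·9 + 7·2 + 6·5 = 12
t_17 = 8·12 + 7·9 + 6·2 = 2
t_18 = 8·2 + 7·12 + 6·9 = 11
t_19 = 8·11 + 7·2 + 6·12 = 5
t_20 = 8·5 + 7·11 + 6·2 = 12
t_21 = 8·12 + 7·5 + 6·11 = 2
t_22 = 8·2 + 7·12 + 6·5 = 0
t_23 = 8·0 + 7·2 + 6·12 = 8
t_24 = 8·8 + 7·0 + 6·2 = 11
t_25 = 8·11 + 7·8 + 6·0 = 1
t_26 = 8·1 + 7·11 + 6·8 = 3
t_27 = 8·3 + 7·1 + 6·11 = 6
t_28 = 8·6 + 7·3 + 6·1 = 10
t_29 = 8·10 + 7·6 + 6·3 = 10
t_30 = 8·10 + 7·10 + 6·6 = 4
t_31 = 8·4 + 7·10 + 6·10 = 6
t_32 = 8·6 + 7·4 + 6·10 = 6
t_33 = 8·6 + 7·6 + 6·4 = 10
t_34 = 8·10 + 7·6 + 6·6 = 2
t_35 = 8·2 + 7·10 + 6·6 = 5
t_36 = 8·5 + 7·2 + 6·10 = 10
t_37 = 8·10 + 7·5 + 6·2 = 10
t_38 = 8·10 + 7·10 + 6·5 = 11
t_39 = 8·11 + 7·10 + 6·10 = 10
t_40 = 8·10 + 7·11 + 6·10 = 9
t_41 = 8·9 + 7·10 + 6·11 = 0
t_42 = 8·0 + 7·9 + 6·10 = 6
t_43 = 8·6 + 7·0 + 6·9 = 11
t_44 = 8·11 + 7·6 + 6·0 = 0
t_45 = 8·0 + 7·11 + 6·6 = 9
t_46 = 8·9 + 7·0 + 6·11 = 8
t_47 = 8·8 + 7·9 + 6·0 = 10
t_48 = 8·10 + 7·8 + 6·9 = 8
t_49 = 8·8 + 7·10 + 6·8 = 0
t_50 = 8·0 + 7·8 + 6·10 = 12
t_51 = 8·12 + 7·0 + 6·8 = 1
t_52 = 8·1 + 7·12 + 6·0 = 1
t_53 = 8·1 + 7·1 + 6·12 = 9
t_54 = 8·9 + 7·1 + 6·1 = 7
t_55 = 8·7 + 7·9 + 6·1 = 8
t_56 = 8·8 + 7·7 + 6·9 = 11
t_57 = 8·11 + 7·8 + 6·7 = 4
t_58 = 8·4 + 7·11 + 6·8 = 1
t_59 = 8·1 + 7·4 + 6·11 = 11
t_60 = 8·11 + 7·1 + 6·4 = 2
t_61 = 8·2 + 7·11 + 6·1 = 8
t_62 = 8·8 + 7·2 + 6·11 = 1
t_63 = 8·1 + 7·8 + 6·2 = 11
t_64 = 8·11 + 7·1 + 6·8 = 0
t_65 = 8·0 + 7·11 + 6·1 = 5
t_66 = 8·5 + 7·0 + 6·11 = 2
t_67 = 8·2 + 7·5 + 6·0 = 12
t_68 = 8·12 + 7·2 + 6·5 = 10
t_69 = 8·10 + 7·12 + 6·2 = 7
t_70 = 8·7 + 7·10 + 6·12 = 3
t_71 = 8·3 + 7·7 + 6·10 = 3
t_72 = 8·3 + 7·3 + 6·7 = 9
t_73 = 8·9 + 7·3 + 6·3 = 7
t_74 = 8·7 + 7·9 + 6·3 = 7
t_75 = 8·7 + 7·7 + 6·9 = 3
t_76 = 8·3 + 7·7 + 6·7 = 11
t_77 = 8·11 + 7·3 + 6·7 = 8
t_78 = 8·8 + 7·11 + 6·3 = 3
t_79 = 8·3 + 7·8 + 6·11 = 3
t_80 = 8·3 + 7·3 + 6·8 = 2
t_81 = 8·2 + 7·3 + 6·3 = 3
t_82 = 8·3 + 7·2 + 6·3 = 4
t_83 = 8·4 + 7·3 + 6·2 = 0
t_84 = 8·0 + 7·4 + 6·3 = 7
t_85 = 8·7 + 7·0 + 6·4 = 2
t_86 = 8·2 + 7·7 + 6·0 = 0
(t_84, t_85, t_86) = (7, 2, 0) = (t_0, t_1, t_2), so the sequence has period 84.
222 ≡ 54 (mod 84), hence t_222 = t_54 = 7.

7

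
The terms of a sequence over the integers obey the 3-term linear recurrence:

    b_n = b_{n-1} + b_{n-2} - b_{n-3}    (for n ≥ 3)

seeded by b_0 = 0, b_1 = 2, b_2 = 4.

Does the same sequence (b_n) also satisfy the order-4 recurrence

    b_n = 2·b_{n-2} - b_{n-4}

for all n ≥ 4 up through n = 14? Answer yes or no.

Terms b_0..b_14: 0, 2, 4, 6, 8, 10, 12, 14, 16, 18, 20, 22, 24, 26, 28
n=4: candidate gives 8, actual b_4 = 8 ✓
n=5: candidate gives 10, actual b_5 = 10 ✓
n=6: candidate gives 12, actual b_6 = 12 ✓
n=7: candidate gives 14, actual b_7 = 14 ✓
n=8: candidate gives 16, actual b_8 = 16 ✓
n=9: candidate gives 18, actual b_9 = 18 ✓
n=10: candidate gives 20, actual b_10 = 20 ✓
n=11: candidate gives 22, actual b_11 = 22 ✓
n=12: candidate gives 24, actual b_12 = 24 ✓
n=13: candidate gives 26, actual b_13 = 26 ✓
n=14: candidate gives 28, actual b_14 = 28 ✓

yes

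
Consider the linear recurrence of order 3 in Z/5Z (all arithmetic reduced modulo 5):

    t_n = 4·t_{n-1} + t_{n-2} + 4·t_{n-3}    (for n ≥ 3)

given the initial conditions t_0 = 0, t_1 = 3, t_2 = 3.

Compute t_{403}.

0

t_3 = 4·3 + 1·3 + 4·0 = 0
t_4 = 4·0 + 1·3 + 4·3 = 0
t_5 = 4·0 + 1·0 + 4·3 = 2
t_6 = 4·2 + 1·0 + 4·0 = 3
t_7 = 4·3 + 1·2 + 4·0 = 4
t_8 = 4·4 + 1·3 + 4·2 = 2
t_9 = 4·2 + 1·4 + 4·3 = 4
t_10 = 4·4 + 1·2 + 4·4 = 4
t_11 = 4·4 + 1·4 + 4·2 = 3
t_12 = 4·3 + 1·4 + 4·4 = 2
t_13 = 4·2 + 1·3 + 4·4 = 2
t_14 = 4·2 + 1·2 + 4·3 = 2
t_15 = 4·2 + 1·2 + 4·2 = 3
t_16 = 4·3 + 1·2 + 4·2 = 2
t_17 = 4·2 + 1·3 + 4·2 = 4
t_18 = 4·4 + 1·2 + 4·3 = 0
t_19 = 4·0 + 1·4 + 4·2 = 2
t_20 = 4·2 + 1·0 + 4·4 = 4
t_21 = 4·4 + 1·2 + 4·0 = 3
t_22 = 4·3 + 1·4 + 4·2 = 4
t_23 = 4·4 + 1·3 + 4·4 = 0
t_24 = 4·0 + 1·4 + 4·3 = 1
t_25 = 4·1 + 1·0 + 4·4 = 0
t_26 = 4·0 + 1·1 + 4·0 = 1
t_27 = 4·1 + 1·0 + 4·1 = 3
t_28 = 4·3 + 1·1 + 4·0 = 3
t_29 = 4·3 + 1·3 + 4·1 = 4
t_30 = 4·4 + 1·3 + 4·3 = 1
t_31 = 4·1 + 1·4 + 4·3 = 0
t_32 = 4·0 + 1·1 + 4·4 = 2
t_33 = 4·2 + 1·0 + 4·1 = 2
t_34 = 4·2 + 1·2 + 4·0 = 0
t_35 = 4·0 + 1·2 + 4·2 = 0
t_36 = 4·0 + 1·0 + 4·2 = 3
t_37 = 4·3 + 1·0 + 4·0 = 2
t_38 = 4·2 + 1·3 + 4·0 = 1
t_39 = 4·1 + 1·2 + 4·3 = 3
t_40 = 4·3 + 1·1 + 4·2 = 1
t_41 = 4·1 + 1·3 + 4·1 = 1
t_42 = 4·1 + 1·1 + 4·3 = 2
t_43 = 4·2 + 1·1 + 4·1 = 3
t_44 = 4·3 + 1·2 + 4·1 = 3
t_45 = 4·3 + 1·3 + 4·2 = 3
t_46 = 4·3 + 1·3 + 4·3 = 2
t_47 = 4·2 + 1·3 + 4·3 = 3
t_48 = 4·3 + 1·2 + 4·3 = 1
t_49 = 4·1 + 1·3 + 4·2 = 0
t_50 = 4·0 + 1·1 + 4·3 = 3
t_51 = 4·3 + 1·0 + 4·1 = 1
t_52 = 4·1 + 1·3 + 4·0 = 2
t_53 = 4·2 + 1·1 + 4·3 = 1
t_54 = 4·1 + 1·2 + 4·1 = 0
t_55 = 4·0 + 1·1 + 4·2 = 4
t_56 = 4·4 + 1·0 + 4·1 = 0
t_57 = 4·0 + 1·4 + 4·0 = 4
t_58 = 4·4 + 1·0 + 4·4 = 2
t_59 = 4·2 + 1·4 + 4·0 = 2
t_60 = 4·2 + 1·2 + 4·4 = 1
t_61 = 4·1 + 1·2 + 4·2 = 4
t_62 = 4·4 + 1·1 + 4·2 = 0
t_63 = 4·0 + 1·4 + 4·1 = 3
t_64 = 4·3 + 1·0 + 4·4 = 3
(t_62, t_63, t_64) = (0, 3, 3) = (t_0, t_1, t_2), so the sequence has period 62.
403 ≡ 31 (mod 62), hence t_403 = t_31 = 0.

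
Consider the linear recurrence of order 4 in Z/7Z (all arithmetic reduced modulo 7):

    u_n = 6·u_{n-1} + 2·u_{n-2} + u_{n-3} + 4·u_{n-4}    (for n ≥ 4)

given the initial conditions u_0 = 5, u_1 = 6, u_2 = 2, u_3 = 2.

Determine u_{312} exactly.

u_4 = 6·2 + 2·2 + 1·6 + 4·5 = 0
u_5 = 6·0 + 2·2 + 1·2 + 4·6 = 2
u_6 = 6·2 + 2·0 + 1·2 + 4·2 = 1
u_7 = 6·1 + 2·2 + 1·0 + 4·2 = 4
u_8 = 6·4 + 2·1 + 1·2 + 4·0 = 0
u_9 = 6·0 + 2·4 + 1·1 + 4·2 = 3
Continuing the recurrence:
  u_10 = 5;  u_11 = 3;  u_12 = 3;  u_13 = 6;  u_14 = 2;  u_15 = 4
  u_16 = 4;  u_17 = 2;  u_18 = 4;  u_19 = 6;  u_20 = 6;  u_21 = 4
  u_22 = 2;  u_23 = 1;  u_24 = 3;  u_25 = 3;  u_26 = 5;  u_27 = 1
  u_28 = 3;  u_29 = 2;  u_30 = 4;  u_31 = 0;  u_32 = 1;  u_33 = 4
  u_34 = 0;  u_35 = 2;  u_36 = 6;  u_37 = 0;  u_38 = 0;  u_39 = 0
  u_40 = 3;  u_41 = 4;  u_42 = 2;  u_43 = 2;  u_44 = 4;  u_45 = 4
  u_46 = 0;  u_47 = 6;  u_48 = 0;  u_49 = 0;  u_50 = 6;  u_51 = 4
  u_52 = 1;  u_53 = 6;  u_54 = 3;  u_55 = 5;  u_56 = 4;  u_57 = 5
  u_58 = 6;  u_59 = 0;  u_60 = 5;  u_61 = 0;  u_62 = 6;  u_63 = 6
  u_64 = 5;  u_65 = 6;  u_66 = 6;  u_67 = 0;  u_68 = 3;  u_69 = 6
  u_70 = 3;  u_71 = 5;  u_72 = 5;  u_73 = 4;  u_74 = 2;  u_75 = 3
  u_76 = 4;  u_77 = 6;  u_78 = 6;  u_79 = 1;  u_80 = 5;  u_81 = 6
  u_82 = 1;  u_83 = 6;  u_84 = 1;  u_85 = 1;  u_86 = 4;  u_87 = 2
  u_88 = 4;  u_89 = 1;  u_90 = 4;  u_91 = 3;  u_92 = 1;  u_93 = 6
  u_94 = 1;  u_95 = 3;  u_96 = 2;  u_97 = 1;  u_98 = 3;  u_99 = 6
  u_100 = 2;  u_101 = 3;  u_102 = 5;  u_103 = 6;  u_104 = 1;  u_105 = 0
  u_106 = 0;  u_107 = 4;  u_108 = 0;  u_109 = 1;  u_110 = 3;  u_111 = 1
  u_112 = 6;  u_113 = 3;  u_114 = 1;  u_115 = 1;  u_116 = 0;  u_117 = 1
  u_118 = 4;  u_119 = 2;  u_120 = 0;  u_121 = 5;  u_122 = 6;  u_123 = 5
  u_124 = 5;  u_125 = 3;  u_126 = 1;  u_127 = 2;  u_128 = 2;  u_129 = 1
  u_130 = 2;  u_131 = 3;  u_132 = 3;  u_133 = 2;  u_134 = 1;  u_135 = 4
  u_136 = 5;  u_137 = 5;  u_138 = 6;  u_139 = 4;  u_140 = 5;  u_141 = 1
  u_142 = 2;  u_143 = 0;  u_144 = 4;  u_145 = 2;  u_146 = 0;  u_147 = 1
  u_148 = 3;  u_149 = 0;  u_150 = 0;  u_151 = 0;  u_152 = 5;  u_153 = 2
  u_154 = 1;  u_155 = 1;  u_156 = 2;  u_157 = 2;  u_158 = 0;  u_159 = 3
  u_160 = 0;  u_161 = 0;  u_162 = 3;  u_163 = 2;  u_164 = 4;  u_165 = 3
  u_166 = 5;  u_167 = 6;  u_168 = 2;  u_169 = 6;  u_170 = 3;  u_171 = 0
  u_172 = 6;  u_173 = 0;  u_174 = 3;  u_175 = 3;  u_176 = 6;  u_177 = 3
  u_178 = 3;  u_179 = 0;  u_180 = 5;  u_181 = 3;  u_182 = 5;  u_183 = 6
  u_184 = 6;  u_185 = 2;  u_186 = 1;  u_187 = 5;  u_188 = 2;  u_189 = 3
  u_190 = 3;  u_191 = 4;  u_192 = 6;  u_193 = 3;  u_194 = 4;  u_195 = 3
  u_196 = 4;  u_197 = 4;  u_198 = 2;  u_199 = 1;  u_200 = 2;  u_201 = 4
  u_202 = 2;  u_203 = 5;  u_204 = 4;  u_205 = 3;  u_206 = 4;  u_207 = 5
  u_208 = 1;  u_209 = 4;  u_210 = 5;  u_211 = 3;  u_212 = 1;  u_213 = 5
  u_214 = 6;  u_215 = 3;  u_216 = 4;  u_217 = 0;  u_218 = 0;  u_219 = 2
  u_220 = 0;  u_221 = 4;  u_222 = 5;  u_223 = 4;  u_224 = 3;  u_225 = 5
  u_226 = 4;  u_227 = 4;  u_228 = 0;  u_229 = 4;  u_230 = 2;  u_231 = 1
  u_232 = 0;  u_233 = 6;  u_234 = 3;  u_235 = 6;  u_236 = 6;  u_237 = 5
  u_238 = 4;  u_239 = 1;  u_240 = 1;  u_241 = 4;  u_242 = 1;  u_243 = 5
  u_244 = 5;  u_245 = 1;  u_246 = 4;  u_247 = 2;  u_248 = 6;  u_249 = 6
  u_250 = 3;  u_251 = 2;  u_252 = 6;  u_253 = 4;  u_254 = 1;  u_255 = 0
  u_256 = 2;  u_257 = 1;  u_258 = 0;  u_259 = 4;  u_260 = 5;  u_261 = 0
  u_262 = 0;  u_263 = 0;  u_264 = 6;  u_265 = 1;  u_266 = 4;  u_267 = 4
  u_268 = 1;  u_269 = 1;  u_270 = 0;  u_271 = 5;  u_272 = 0;  u_273 = 0
  u_274 = 5;  u_275 = 1;  u_276 = 2;  u_277 = 5;  u_278 = 6;  u_279 = 3
  u_280 = 1;  u_281 = 3;  u_282 = 5;  u_283 = 0;  u_284 = 3;  u_285 = 0
  u_286 = 5;  u_287 = 5;  u_288 = 3;  u_289 = 5;  u_290 = 5;  u_291 = 0
  u_292 = 6;  u_293 = 5;  u_294 = 6;  u_295 = 3;  u_296 = 3;  u_297 = 1
  u_298 = 4;  u_299 = 6;  u_300 = 1;  u_301 = 5;  u_302 = 5;  u_303 = 2
  u_304 = 3;  u_305 = 5;  u_306 = 2;  u_307 = 5;  u_308 = 2;  u_309 = 2
  u_310 = 1
u_311 = 6·1 + 2·2 + 1·2 + 4·5 = 4
u_312 = 6·4 + 2·1 + 1·2 + 4·2 = 1

1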